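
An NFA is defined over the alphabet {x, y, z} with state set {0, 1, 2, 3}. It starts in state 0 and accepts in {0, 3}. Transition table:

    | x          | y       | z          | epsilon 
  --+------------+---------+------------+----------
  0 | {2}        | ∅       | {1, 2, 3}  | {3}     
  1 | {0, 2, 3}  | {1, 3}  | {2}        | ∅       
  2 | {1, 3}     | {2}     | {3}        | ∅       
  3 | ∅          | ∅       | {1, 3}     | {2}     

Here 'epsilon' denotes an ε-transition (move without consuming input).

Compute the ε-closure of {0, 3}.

{0, 2, 3}

Begin with {0, 3}.
ε-move 3 → 2; add 2.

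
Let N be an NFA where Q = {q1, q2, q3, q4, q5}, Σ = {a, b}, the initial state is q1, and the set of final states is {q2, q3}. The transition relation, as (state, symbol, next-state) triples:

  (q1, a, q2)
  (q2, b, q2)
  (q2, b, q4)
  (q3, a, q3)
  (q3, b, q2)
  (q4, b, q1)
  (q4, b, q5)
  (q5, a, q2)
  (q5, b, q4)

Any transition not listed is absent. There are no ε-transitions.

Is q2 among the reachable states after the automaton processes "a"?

Yes

Start in {q1}.
Read 'a': q1→{q2}; now {q2}.
State q2 is in {q2}.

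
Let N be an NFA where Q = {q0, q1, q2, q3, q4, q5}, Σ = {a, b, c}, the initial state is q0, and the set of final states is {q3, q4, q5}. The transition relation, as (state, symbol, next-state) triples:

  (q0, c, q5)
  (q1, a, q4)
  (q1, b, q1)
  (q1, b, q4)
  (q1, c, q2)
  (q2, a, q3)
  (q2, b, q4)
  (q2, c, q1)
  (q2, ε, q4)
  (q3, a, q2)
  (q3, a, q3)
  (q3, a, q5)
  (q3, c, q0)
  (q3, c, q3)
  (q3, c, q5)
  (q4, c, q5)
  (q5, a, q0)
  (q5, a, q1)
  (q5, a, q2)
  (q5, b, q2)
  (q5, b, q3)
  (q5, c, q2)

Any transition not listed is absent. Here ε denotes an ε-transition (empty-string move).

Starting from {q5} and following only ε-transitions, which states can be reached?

{q5}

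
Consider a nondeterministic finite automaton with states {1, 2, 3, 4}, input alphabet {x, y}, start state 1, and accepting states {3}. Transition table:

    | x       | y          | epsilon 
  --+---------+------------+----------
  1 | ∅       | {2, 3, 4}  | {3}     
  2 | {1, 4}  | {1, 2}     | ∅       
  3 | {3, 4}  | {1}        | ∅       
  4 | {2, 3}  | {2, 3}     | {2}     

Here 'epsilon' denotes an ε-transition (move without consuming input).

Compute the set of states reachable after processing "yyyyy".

{1, 2, 3, 4}

Start: ε-closure({1}) = {1, 3}.
Read 'y': {1, 3} → {1, 2, 3, 4}.
Read 'y': {1, 2, 3, 4} → {1, 2, 3, 4}.
Read 'y': {1, 2, 3, 4} → {1, 2, 3, 4}.
Read 'y': {1, 2, 3, 4} → {1, 2, 3, 4}.
Read 'y': {1, 2, 3, 4} → {1, 2, 3, 4}.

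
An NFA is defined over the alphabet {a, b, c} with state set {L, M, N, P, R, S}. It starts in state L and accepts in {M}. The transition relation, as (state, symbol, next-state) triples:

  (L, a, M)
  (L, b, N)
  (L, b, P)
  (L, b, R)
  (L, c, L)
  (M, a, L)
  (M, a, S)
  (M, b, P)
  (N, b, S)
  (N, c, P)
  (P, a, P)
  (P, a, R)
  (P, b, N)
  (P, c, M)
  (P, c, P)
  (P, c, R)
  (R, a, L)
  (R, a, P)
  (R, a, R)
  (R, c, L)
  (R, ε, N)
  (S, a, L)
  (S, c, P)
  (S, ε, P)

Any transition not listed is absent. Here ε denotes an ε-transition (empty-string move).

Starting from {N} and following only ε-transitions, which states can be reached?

{N}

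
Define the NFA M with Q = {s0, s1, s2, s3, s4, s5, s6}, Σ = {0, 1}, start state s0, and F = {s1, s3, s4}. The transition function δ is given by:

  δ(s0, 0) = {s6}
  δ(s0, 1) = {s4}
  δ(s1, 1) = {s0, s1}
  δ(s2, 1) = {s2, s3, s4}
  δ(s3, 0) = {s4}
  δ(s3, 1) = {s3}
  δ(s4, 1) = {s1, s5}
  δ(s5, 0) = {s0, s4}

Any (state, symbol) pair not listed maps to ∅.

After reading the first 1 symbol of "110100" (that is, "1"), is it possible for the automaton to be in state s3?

No

Start in {s0}.
Read '1': s0→{s4}; now {s4}.
State s3 is not in {s4}.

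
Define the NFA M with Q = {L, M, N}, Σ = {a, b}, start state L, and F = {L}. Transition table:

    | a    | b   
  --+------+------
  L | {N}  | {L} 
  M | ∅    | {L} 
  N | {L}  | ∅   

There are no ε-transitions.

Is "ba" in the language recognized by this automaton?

No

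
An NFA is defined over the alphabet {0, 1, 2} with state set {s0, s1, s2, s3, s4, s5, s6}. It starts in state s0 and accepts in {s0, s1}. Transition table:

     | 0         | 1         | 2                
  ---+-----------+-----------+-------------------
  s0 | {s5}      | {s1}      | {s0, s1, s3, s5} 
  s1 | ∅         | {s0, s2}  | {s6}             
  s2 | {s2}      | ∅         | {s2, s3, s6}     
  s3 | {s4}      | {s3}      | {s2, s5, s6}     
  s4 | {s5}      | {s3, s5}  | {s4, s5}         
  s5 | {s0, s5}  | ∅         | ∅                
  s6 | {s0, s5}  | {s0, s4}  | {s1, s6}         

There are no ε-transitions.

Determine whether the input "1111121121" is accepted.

Yes

Start in {s0}.
Read '1': {s0} → {s1}.
Read '1': {s1} → {s0, s2}.
Read '1': {s0, s2} → {s1}.
Read '1': {s1} → {s0, s2}.
Read '1': {s0, s2} → {s1}.
Read '2': {s1} → {s6}.
Read '1': {s6} → {s0, s4}.
Read '1': {s0, s4} → {s1, s3, s5}.
Read '2': {s1, s3, s5} → {s2, s5, s6}.
Read '1': {s2, s5, s6} → {s0, s4}.
The final set {s0, s4} contains the accepting state s0.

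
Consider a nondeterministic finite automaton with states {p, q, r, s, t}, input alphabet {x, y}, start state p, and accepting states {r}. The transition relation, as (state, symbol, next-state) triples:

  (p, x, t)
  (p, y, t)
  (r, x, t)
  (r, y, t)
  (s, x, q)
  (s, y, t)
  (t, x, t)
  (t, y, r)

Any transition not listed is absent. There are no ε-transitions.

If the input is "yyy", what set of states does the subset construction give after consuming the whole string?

Start in {p}.
Read 'y': {p} → {t}.
Read 'y': {t} → {r}.
Read 'y': {r} → {t}.

{t}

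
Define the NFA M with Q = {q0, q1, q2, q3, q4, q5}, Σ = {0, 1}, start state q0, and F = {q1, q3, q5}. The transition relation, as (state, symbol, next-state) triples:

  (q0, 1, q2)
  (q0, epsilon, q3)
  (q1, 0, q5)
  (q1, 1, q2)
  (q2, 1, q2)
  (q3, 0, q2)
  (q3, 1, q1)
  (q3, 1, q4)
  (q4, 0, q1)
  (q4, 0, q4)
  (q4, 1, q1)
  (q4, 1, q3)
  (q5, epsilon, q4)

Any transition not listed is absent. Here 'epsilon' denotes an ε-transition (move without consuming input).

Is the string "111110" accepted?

Yes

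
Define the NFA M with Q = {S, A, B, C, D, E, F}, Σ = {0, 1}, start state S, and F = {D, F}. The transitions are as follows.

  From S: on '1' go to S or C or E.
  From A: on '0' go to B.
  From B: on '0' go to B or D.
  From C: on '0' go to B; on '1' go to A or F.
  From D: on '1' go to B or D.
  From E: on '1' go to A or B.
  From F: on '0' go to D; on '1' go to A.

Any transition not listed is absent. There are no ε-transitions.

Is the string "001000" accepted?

No

Start in {S}.
Read '0': {S} → ∅.
The set is empty and remains empty for the remaining 5 symbols.
The final set ∅ contains no accepting state.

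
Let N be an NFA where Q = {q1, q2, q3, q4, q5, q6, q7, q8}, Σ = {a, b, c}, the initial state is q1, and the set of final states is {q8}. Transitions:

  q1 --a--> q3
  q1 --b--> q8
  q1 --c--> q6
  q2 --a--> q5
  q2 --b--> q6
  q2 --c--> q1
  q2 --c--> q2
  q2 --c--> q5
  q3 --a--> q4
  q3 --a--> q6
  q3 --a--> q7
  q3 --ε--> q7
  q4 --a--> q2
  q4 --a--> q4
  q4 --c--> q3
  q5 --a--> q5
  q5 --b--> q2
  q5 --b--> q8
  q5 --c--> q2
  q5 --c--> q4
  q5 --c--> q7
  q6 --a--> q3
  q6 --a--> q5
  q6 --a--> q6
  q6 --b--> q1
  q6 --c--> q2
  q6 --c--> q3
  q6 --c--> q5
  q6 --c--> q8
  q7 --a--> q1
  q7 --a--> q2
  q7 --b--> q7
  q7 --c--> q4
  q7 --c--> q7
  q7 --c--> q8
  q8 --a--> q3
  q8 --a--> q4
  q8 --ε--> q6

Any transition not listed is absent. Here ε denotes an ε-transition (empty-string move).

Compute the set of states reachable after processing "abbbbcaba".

{q1, q2, q3, q4, q5, q6, q7}

Start in {q1}.
Read 'a': q1→{q3}; union {q3}; ε-closure = {q3, q7}.
Read 'b': q3→∅, q7→{q7}; now {q7}.
Read 'b': q7→{q7}; now {q7}.
Read 'b': q7→{q7}; now {q7}.
Read 'b': q7→{q7}; now {q7}.
Read 'c': q7→{q4, q7, q8}; union {q4, q7, q8}; ε-closure = {q4, q6, q7, q8}.
Read 'a': q4→{q2, q4}, q6→{q3, q5, q6}, q7→{q1, q2}, q8→{q3, q4}; union {q1, q2, q3, q4, q5, q6}; ε-closure = {q1, q2, q3, q4, q5, q6, q7}.
Read 'b': q1→{q8}, q2→{q6}, q3→∅, q4→∅, q5→{q2, q8}, q6→{q1}, q7→{q7}; now {q1, q2, q6, q7, q8}.
Read 'a': q1→{q3}, q2→{q5}, q6→{q3, q5, q6}, q7→{q1, q2}, q8→{q3, q4}; union {q1, q2, q3, q4, q5, q6}; ε-closure = {q1, q2, q3, q4, q5, q6, q7}.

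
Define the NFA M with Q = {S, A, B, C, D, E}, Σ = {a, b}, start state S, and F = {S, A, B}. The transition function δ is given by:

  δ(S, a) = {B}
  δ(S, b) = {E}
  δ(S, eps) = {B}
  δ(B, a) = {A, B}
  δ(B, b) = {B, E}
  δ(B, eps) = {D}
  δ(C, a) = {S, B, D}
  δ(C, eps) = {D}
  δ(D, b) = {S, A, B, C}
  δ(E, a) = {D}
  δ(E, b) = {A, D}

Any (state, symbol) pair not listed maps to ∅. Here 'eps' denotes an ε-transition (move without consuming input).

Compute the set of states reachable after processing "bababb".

{S, A, B, C, D, E}

Start: ε-closure({S}) = {S, B, D}.
Read 'b': {S, B, D} → {S, A, B, C, D, E}.
Read 'a': {S, A, B, C, D, E} → {S, A, B, D}.
Read 'b': {S, A, B, D} → {S, A, B, C, D, E}.
Read 'a': {S, A, B, C, D, E} → {S, A, B, D}.
Read 'b': {S, A, B, D} → {S, A, B, C, D, E}.
Read 'b': {S, A, B, C, D, E} → {S, A, B, C, D, E}.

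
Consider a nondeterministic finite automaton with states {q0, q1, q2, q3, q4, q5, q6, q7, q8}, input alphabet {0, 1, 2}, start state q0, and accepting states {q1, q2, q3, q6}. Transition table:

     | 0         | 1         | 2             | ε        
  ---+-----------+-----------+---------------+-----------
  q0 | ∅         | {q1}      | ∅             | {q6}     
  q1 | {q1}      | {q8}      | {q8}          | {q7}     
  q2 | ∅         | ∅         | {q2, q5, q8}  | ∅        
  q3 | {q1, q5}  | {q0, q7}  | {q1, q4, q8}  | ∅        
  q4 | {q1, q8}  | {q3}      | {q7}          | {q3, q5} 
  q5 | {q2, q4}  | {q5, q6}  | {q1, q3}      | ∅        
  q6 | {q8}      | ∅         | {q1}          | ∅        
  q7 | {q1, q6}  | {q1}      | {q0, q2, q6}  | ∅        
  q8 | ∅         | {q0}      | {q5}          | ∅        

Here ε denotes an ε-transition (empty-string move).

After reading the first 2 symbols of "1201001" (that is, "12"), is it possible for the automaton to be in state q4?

No

Start: ε-closure({q0}) = {q0, q6}.
Read '1': q0→{q1}, q6→∅; union {q1}; ε-closure = {q1, q7}.
Read '2': q1→{q8}, q7→{q0, q2, q6}; now {q0, q2, q6, q8}.
State q4 is not in {q0, q2, q6, q8}.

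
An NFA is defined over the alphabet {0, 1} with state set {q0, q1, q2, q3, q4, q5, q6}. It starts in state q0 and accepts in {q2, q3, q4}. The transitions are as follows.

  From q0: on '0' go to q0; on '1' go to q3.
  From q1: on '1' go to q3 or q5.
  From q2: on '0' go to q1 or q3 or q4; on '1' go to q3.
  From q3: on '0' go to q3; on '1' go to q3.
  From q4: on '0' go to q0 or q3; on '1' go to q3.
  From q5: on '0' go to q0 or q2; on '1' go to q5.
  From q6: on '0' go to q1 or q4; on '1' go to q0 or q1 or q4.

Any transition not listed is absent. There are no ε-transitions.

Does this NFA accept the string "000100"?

Yes

Start in {q0}.
Read '0': {q0} → {q0}.
Read '0': {q0} → {q0}.
Read '0': {q0} → {q0}.
Read '1': {q0} → {q3}.
Read '0': {q3} → {q3}.
Read '0': {q3} → {q3}.
The final set {q3} contains the accepting state q3.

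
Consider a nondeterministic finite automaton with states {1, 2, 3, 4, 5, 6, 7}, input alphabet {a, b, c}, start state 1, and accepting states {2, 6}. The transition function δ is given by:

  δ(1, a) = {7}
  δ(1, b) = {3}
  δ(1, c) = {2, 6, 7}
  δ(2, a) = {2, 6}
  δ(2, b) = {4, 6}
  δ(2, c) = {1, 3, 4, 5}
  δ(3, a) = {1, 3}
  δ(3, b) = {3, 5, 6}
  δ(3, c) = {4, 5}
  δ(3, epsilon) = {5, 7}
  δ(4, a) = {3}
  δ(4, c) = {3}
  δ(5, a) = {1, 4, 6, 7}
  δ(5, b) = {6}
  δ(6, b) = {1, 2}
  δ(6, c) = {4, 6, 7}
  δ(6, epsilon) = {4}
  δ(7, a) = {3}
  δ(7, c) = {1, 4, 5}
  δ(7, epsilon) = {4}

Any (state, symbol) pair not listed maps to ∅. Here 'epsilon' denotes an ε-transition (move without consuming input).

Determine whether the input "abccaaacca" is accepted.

Start in {1}.
Read 'a': 1→{7}; union {7}; ε-closure = {4, 7}.
Read 'b': 4→∅, 7→∅; now ∅.
The set is empty and remains empty for the remaining 8 symbols.
The final set ∅ contains no accepting state.

No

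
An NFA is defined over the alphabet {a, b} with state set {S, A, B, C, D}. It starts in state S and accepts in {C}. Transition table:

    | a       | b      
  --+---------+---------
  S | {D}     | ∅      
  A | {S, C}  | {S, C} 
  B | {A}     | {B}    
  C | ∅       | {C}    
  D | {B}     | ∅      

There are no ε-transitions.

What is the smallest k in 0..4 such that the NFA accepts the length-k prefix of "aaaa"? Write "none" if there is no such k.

Start in {S}.
Read 'a': {S} → {D}.
Read 'a': {D} → {B}.
Read 'a': {B} → {A}.
Read 'a': {A} → {S, C}.
None of the earlier sets intersect F, but {S, C} does.

4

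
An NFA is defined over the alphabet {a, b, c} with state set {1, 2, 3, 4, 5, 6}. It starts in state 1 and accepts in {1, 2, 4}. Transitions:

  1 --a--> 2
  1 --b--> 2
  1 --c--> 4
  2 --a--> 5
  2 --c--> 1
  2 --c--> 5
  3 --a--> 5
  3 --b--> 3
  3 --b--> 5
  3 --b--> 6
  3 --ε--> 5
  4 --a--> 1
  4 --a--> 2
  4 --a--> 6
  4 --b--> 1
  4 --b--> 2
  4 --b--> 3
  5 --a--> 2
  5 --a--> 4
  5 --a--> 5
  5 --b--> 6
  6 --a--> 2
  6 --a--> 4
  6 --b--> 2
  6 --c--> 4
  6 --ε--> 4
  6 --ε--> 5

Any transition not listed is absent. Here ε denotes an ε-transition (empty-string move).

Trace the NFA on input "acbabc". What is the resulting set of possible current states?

{1, 4, 5}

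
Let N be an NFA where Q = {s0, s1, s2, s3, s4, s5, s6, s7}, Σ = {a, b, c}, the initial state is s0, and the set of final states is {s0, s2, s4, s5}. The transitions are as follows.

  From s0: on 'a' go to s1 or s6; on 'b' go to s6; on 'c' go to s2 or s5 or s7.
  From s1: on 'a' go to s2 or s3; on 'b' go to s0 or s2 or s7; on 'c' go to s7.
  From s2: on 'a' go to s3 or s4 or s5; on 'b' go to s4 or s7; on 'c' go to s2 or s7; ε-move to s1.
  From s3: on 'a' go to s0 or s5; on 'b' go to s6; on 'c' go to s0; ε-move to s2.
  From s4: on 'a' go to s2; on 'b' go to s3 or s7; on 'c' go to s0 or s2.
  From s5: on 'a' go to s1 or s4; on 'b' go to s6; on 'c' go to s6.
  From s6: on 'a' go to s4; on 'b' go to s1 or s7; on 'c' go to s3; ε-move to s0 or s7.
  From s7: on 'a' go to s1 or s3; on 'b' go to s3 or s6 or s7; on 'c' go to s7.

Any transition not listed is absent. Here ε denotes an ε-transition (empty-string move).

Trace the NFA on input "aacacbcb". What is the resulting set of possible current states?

{s0, s1, s2, s3, s4, s6, s7}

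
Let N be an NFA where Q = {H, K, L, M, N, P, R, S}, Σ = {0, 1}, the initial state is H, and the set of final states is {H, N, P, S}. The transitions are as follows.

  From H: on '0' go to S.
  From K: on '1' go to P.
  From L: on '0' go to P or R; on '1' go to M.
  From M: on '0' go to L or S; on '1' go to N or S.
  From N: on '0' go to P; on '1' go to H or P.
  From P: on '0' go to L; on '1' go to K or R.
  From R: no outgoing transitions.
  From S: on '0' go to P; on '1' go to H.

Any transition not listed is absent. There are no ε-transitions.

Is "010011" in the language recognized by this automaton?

Yes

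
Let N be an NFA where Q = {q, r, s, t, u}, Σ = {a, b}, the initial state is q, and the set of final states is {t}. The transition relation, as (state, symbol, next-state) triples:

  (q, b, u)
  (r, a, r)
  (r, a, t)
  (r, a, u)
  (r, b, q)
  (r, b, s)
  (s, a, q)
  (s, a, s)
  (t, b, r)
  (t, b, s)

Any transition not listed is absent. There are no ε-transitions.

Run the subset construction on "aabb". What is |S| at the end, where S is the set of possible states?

0

Start in {q}.
Read 'a': q→∅; now ∅.
The set is empty and remains empty for the remaining 3 symbols.
That set has 0 states.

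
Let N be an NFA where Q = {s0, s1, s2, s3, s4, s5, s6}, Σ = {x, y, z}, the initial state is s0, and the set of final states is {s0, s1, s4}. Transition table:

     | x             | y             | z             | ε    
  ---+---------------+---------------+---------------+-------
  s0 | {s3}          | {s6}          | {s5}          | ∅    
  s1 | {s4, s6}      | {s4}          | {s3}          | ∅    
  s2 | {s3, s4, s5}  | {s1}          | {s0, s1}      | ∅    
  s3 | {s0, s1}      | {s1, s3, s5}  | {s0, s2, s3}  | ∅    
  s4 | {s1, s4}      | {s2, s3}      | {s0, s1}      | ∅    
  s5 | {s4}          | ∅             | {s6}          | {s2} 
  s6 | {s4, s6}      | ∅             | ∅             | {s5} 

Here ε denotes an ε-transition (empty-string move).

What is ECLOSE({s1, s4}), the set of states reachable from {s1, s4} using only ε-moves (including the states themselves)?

{s1, s4}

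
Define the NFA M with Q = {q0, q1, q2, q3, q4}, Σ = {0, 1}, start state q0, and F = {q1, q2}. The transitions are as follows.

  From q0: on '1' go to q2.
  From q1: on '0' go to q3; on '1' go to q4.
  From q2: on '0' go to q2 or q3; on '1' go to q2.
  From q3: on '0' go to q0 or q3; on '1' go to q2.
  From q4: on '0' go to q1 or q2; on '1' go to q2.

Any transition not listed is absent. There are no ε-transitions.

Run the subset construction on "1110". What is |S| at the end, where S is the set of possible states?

2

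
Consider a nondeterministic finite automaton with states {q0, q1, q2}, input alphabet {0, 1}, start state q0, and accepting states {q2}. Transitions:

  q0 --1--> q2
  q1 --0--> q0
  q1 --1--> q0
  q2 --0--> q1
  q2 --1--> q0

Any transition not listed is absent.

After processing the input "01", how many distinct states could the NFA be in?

0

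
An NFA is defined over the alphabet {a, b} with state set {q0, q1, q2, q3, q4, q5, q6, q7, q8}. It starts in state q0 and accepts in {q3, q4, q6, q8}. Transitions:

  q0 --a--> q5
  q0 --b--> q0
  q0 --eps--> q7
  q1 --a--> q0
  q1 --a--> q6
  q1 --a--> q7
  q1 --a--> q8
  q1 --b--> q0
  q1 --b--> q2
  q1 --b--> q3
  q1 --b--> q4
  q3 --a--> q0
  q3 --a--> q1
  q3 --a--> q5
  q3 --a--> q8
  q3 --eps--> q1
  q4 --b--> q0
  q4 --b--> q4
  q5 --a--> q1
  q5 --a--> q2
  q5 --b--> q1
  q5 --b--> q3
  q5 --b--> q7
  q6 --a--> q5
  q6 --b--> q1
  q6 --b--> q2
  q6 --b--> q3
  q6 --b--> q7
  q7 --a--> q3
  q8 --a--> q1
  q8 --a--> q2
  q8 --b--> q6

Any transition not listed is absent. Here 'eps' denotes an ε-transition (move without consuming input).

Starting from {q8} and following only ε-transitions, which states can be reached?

Begin with {q8}.
No ε-moves leave this set, so the closure equals the set itself.

{q8}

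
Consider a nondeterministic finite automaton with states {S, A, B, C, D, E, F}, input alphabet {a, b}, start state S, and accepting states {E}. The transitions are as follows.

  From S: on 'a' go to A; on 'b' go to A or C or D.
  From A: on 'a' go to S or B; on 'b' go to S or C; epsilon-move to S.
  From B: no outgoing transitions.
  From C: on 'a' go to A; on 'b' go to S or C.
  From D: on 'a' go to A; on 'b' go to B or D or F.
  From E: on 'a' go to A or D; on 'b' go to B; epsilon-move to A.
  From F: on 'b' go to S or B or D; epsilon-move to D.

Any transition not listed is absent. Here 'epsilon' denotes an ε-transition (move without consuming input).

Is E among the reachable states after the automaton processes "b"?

Start in {S}.
Read 'b': {S} → {S, A, C, D}.
State E is not in {S, A, C, D}.

No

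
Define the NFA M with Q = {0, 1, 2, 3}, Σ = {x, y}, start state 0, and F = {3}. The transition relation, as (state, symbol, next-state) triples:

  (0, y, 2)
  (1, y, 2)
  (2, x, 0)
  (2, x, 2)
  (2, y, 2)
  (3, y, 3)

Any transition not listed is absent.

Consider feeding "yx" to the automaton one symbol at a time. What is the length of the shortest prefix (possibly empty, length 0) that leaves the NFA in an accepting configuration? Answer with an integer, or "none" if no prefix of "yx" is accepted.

none

Start in {0}.
Read 'y': 0→{2}; now {2}.
Read 'x': 2→{0, 2}; now {0, 2}.
No reachable set along the way intersects F.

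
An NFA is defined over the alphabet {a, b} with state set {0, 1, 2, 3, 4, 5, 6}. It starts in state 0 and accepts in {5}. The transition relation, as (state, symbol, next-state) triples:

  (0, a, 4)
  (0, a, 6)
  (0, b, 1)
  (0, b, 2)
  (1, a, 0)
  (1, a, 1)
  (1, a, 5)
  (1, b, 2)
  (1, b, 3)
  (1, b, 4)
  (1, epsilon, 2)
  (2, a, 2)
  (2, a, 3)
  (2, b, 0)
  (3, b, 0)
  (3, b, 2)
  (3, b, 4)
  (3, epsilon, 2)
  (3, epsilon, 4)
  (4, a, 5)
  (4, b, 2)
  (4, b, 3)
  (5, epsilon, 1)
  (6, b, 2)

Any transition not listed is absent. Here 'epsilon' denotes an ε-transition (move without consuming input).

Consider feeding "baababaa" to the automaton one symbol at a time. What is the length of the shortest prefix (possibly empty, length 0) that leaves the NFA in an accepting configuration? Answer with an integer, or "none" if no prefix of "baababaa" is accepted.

2

Start in {0}.
Read 'b': {0} → {1, 2}.
Read 'a': {1, 2} → {0, 1, 2, 3, 4, 5}.
None of the earlier sets intersect F, but {0, 1, 2, 3, 4, 5} does.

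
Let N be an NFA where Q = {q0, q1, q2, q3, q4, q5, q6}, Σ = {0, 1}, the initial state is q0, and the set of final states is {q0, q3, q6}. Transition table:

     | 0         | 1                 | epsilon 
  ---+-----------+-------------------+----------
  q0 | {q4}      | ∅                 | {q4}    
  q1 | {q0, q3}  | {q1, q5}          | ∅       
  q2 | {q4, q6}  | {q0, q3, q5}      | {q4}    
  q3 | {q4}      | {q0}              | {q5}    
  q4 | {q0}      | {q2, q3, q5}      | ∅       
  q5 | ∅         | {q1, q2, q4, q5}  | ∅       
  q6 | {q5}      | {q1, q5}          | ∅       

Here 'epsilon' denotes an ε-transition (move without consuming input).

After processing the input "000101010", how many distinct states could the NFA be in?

5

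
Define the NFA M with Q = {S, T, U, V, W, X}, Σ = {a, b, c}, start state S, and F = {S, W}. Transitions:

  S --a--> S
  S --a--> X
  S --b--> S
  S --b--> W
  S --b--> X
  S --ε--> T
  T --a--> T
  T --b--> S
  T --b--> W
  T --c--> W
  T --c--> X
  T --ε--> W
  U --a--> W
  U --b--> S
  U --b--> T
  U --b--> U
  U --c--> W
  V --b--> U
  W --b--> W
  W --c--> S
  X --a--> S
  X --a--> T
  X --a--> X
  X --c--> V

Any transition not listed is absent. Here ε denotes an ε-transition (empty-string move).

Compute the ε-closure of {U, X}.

{U, X}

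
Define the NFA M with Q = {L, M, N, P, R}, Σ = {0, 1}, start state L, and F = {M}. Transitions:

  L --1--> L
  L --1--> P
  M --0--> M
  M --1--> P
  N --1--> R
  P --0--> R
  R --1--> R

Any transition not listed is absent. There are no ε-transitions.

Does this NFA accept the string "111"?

Start in {L}.
Read '1': {L} → {L, P}.
Read '1': {L, P} → {L, P}.
Read '1': {L, P} → {L, P}.
The final set {L, P} contains no accepting state.

No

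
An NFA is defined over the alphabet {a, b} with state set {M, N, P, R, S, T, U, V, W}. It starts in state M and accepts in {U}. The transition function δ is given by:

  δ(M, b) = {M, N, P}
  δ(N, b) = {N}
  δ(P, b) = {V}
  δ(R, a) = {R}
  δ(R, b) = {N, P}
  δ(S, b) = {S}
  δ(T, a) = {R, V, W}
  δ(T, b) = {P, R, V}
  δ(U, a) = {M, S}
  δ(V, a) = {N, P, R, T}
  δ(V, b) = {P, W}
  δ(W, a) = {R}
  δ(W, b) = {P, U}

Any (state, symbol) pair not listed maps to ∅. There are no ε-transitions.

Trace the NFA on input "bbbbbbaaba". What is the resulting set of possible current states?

{M, R, S}

Start in {M}.
Read 'b': {M} → {M, N, P}.
Read 'b': {M, N, P} → {M, N, P, V}.
Read 'b': {M, N, P, V} → {M, N, P, V, W}.
Read 'b': {M, N, P, V, W} → {M, N, P, U, V, W}.
Read 'b': {M, N, P, U, V, W} → {M, N, P, U, V, W}.
Read 'b': {M, N, P, U, V, W} → {M, N, P, U, V, W}.
Read 'a': {M, N, P, U, V, W} → {M, N, P, R, S, T}.
Read 'a': {M, N, P, R, S, T} → {R, V, W}.
Read 'b': {R, V, W} → {N, P, U, W}.
Read 'a': {N, P, U, W} → {M, R, S}.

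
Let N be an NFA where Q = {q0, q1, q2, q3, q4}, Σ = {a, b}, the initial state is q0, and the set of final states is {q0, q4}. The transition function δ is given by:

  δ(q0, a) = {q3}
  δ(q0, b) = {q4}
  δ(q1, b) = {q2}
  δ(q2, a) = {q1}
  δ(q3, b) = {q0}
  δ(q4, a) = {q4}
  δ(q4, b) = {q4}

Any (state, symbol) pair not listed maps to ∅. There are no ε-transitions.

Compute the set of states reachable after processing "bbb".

{q4}

Start in {q0}.
Read 'b': q0→{q4}; now {q4}.
Read 'b': q4→{q4}; now {q4}.
Read 'b': q4→{q4}; now {q4}.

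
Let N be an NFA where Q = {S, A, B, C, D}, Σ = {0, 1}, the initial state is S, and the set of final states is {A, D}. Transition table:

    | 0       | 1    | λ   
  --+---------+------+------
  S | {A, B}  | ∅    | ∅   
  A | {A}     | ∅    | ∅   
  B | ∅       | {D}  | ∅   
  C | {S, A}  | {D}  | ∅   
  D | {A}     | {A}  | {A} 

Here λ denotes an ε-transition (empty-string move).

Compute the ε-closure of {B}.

{B}

Begin with {B}.
No ε-moves leave this set, so the closure equals the set itself.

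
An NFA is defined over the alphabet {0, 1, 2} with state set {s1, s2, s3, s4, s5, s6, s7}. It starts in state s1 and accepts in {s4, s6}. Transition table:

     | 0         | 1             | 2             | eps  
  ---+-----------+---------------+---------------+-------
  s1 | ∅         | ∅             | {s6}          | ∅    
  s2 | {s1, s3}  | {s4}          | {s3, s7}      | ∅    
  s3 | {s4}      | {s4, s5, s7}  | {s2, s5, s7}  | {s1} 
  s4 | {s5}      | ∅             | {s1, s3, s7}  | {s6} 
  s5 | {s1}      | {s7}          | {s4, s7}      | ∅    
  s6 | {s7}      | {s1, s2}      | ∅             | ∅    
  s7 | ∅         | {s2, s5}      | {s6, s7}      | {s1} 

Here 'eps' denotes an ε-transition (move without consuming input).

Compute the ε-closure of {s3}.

Begin with {s3}.
ε-move s3 → s1; add s1.

{s1, s3}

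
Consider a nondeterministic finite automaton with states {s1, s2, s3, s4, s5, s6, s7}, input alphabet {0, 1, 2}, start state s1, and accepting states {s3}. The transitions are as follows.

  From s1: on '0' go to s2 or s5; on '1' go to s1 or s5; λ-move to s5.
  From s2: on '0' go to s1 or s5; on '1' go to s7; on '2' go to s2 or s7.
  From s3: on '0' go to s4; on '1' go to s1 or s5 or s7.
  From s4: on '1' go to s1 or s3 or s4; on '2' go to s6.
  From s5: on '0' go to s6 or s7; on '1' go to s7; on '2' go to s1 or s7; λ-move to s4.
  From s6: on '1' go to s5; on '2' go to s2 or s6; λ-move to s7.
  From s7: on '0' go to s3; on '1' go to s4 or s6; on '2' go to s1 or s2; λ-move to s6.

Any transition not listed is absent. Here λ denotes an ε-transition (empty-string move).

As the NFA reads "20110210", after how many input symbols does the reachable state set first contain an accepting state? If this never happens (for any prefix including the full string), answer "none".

Start: ε-closure({s1}) = {s1, s4, s5}.
Read '2': s1→∅, s4→{s6}, s5→{s1, s7}; union {s1, s6, s7}; ε-closure = {s1, s4, s5, s6, s7}.
Read '0': s1→{s2, s5}, s4→∅, s5→{s6, s7}, s6→∅, s7→{s3}; union {s2, s3, s5, s6, s7}; ε-closure = {s2, s3, s4, s5, s6, s7}.
None of the earlier sets intersect F, but {s2, s3, s4, s5, s6, s7} does.

2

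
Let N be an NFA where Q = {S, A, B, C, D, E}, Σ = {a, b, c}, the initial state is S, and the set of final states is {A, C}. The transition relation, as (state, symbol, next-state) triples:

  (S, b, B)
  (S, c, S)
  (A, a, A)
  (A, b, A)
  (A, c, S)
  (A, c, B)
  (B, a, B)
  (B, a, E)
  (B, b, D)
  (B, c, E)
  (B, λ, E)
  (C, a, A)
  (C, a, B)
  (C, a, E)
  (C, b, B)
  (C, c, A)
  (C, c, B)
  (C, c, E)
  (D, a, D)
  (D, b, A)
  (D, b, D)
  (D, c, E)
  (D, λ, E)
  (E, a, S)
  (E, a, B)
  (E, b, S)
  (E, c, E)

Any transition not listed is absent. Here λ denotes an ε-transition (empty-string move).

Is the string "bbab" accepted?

Start in {S}.
Read 'b': S→{B}; union {B}; ε-closure = {B, E}.
Read 'b': B→{D}, E→{S}; union {S, D}; ε-closure = {S, D, E}.
Read 'a': S→∅, D→{D}, E→{S, B}; union {S, B, D}; ε-closure = {S, B, D, E}.
Read 'b': S→{B}, B→{D}, D→{A, D}, E→{S}; union {S, A, B, D}; ε-closure = {S, A, B, D, E}.
The final set {S, A, B, D, E} contains the accepting state A.

Yes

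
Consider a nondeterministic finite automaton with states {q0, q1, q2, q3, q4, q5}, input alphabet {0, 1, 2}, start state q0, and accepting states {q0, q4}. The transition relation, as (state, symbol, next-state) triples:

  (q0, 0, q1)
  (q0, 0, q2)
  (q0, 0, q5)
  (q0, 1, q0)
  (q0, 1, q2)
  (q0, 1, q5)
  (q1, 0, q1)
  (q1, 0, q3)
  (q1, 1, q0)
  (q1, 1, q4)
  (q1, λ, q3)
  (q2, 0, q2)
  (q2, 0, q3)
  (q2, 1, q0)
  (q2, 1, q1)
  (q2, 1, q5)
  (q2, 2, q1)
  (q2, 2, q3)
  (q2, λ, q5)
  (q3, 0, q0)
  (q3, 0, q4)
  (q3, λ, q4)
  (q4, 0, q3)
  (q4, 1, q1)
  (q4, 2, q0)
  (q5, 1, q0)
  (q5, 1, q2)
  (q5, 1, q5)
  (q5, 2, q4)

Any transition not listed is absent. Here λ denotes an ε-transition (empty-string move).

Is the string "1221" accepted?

Yes

Start in {q0}.
Read '1': {q0} → {q0, q2, q5}.
Read '2': {q0, q2, q5} → {q1, q3, q4}.
Read '2': {q1, q3, q4} → {q0}.
Read '1': {q0} → {q0, q2, q5}.
The final set {q0, q2, q5} contains the accepting state q0.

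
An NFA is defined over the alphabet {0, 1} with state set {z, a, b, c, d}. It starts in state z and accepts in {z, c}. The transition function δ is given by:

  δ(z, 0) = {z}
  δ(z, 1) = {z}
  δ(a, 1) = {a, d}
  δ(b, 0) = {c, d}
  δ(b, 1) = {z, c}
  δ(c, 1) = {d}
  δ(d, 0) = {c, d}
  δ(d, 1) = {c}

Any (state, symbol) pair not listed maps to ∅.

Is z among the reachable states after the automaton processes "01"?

Yes

Start in {z}.
Read '0': z→{z}; now {z}.
Read '1': z→{z}; now {z}.
State z is in {z}.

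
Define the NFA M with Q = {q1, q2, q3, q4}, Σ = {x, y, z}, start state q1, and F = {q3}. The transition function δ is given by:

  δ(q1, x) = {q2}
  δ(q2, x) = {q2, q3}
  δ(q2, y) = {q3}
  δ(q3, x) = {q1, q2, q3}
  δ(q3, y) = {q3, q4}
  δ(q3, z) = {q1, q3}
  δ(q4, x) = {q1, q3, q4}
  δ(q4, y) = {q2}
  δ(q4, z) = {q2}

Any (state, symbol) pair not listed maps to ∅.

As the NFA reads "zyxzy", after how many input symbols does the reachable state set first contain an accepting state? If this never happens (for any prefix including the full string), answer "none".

none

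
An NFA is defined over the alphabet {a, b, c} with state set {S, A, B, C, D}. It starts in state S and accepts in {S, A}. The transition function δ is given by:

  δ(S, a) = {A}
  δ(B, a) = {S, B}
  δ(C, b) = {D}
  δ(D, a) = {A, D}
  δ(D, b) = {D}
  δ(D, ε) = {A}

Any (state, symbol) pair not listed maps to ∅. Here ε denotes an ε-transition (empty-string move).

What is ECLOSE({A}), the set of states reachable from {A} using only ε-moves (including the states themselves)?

{A}

Begin with {A}.
No ε-moves leave this set, so the closure equals the set itself.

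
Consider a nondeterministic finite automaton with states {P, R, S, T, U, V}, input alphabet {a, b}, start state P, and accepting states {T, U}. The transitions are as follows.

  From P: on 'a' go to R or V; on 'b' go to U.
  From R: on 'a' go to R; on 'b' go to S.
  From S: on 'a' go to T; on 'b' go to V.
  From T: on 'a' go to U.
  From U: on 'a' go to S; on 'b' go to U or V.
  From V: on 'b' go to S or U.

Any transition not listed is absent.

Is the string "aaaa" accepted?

Start in {P}.
Read 'a': {P} → {R, V}.
Read 'a': {R, V} → {R}.
Read 'a': {R} → {R}.
Read 'a': {R} → {R}.
The final set {R} contains no accepting state.

No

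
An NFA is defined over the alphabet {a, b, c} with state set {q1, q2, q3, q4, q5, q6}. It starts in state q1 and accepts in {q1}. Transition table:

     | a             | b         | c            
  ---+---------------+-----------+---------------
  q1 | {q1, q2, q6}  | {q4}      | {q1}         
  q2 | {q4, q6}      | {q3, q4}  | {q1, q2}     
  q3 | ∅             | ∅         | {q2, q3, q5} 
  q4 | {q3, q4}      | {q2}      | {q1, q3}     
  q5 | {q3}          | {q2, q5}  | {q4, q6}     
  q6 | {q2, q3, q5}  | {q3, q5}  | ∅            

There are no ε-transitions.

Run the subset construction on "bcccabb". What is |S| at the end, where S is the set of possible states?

4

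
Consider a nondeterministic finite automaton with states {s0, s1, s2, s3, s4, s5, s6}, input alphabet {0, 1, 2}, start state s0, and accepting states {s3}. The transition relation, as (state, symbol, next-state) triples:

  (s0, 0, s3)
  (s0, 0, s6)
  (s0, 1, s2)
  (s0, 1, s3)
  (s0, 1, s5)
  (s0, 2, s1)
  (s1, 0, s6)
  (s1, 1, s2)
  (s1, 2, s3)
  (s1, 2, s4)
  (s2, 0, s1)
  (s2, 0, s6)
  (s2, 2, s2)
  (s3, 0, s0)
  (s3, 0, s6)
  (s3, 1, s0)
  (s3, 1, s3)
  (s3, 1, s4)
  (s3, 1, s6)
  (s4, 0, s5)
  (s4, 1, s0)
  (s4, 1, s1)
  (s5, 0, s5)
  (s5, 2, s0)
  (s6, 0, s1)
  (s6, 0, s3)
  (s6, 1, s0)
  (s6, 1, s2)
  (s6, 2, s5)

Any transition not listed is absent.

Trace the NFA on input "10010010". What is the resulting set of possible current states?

Start in {s0}.
Read '1': {s0} → {s2, s3, s5}.
Read '0': {s2, s3, s5} → {s0, s1, s5, s6}.
Read '0': {s0, s1, s5, s6} → {s1, s3, s5, s6}.
Read '1': {s1, s3, s5, s6} → {s0, s2, s3, s4, s6}.
Read '0': {s0, s2, s3, s4, s6} → {s0, s1, s3, s5, s6}.
Read '0': {s0, s1, s3, s5, s6} → {s0, s1, s3, s5, s6}.
Read '1': {s0, s1, s3, s5, s6} → {s0, s2, s3, s4, s5, s6}.
Read '0': {s0, s2, s3, s4, s5, s6} → {s0, s1, s3, s5, s6}.

{s0, s1, s3, s5, s6}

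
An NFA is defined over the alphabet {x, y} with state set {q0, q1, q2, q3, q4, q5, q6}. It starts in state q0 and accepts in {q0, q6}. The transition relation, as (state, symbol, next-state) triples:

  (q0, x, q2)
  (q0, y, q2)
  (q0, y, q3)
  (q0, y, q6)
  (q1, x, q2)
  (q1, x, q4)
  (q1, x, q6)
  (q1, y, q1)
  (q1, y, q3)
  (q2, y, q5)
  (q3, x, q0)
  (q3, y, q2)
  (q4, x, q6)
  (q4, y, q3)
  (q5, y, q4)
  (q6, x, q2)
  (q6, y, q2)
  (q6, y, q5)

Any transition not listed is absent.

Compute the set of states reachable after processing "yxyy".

Start in {q0}.
Read 'y': {q0} → {q2, q3, q6}.
Read 'x': {q2, q3, q6} → {q0, q2}.
Read 'y': {q0, q2} → {q2, q3, q5, q6}.
Read 'y': {q2, q3, q5, q6} → {q2, q4, q5}.

{q2, q4, q5}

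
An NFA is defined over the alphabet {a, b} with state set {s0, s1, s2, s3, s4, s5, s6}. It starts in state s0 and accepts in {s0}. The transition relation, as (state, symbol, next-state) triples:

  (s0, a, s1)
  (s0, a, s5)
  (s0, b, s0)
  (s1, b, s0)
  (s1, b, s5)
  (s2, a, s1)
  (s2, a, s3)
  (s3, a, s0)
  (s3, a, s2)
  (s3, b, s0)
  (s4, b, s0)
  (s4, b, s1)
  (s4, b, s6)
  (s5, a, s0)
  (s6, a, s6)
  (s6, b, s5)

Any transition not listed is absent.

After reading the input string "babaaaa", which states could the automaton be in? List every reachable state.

{s0, s1, s5}

Start in {s0}.
Read 'b': s0→{s0}; now {s0}.
Read 'a': s0→{s1, s5}; now {s1, s5}.
Read 'b': s1→{s0, s5}, s5→∅; now {s0, s5}.
Read 'a': s0→{s1, s5}, s5→{s0}; now {s0, s1, s5}.
Read 'a': s0→{s1, s5}, s1→∅, s5→{s0}; now {s0, s1, s5}.
Read 'a': s0→{s1, s5}, s1→∅, s5→{s0}; now {s0, s1, s5}.
Read 'a': s0→{s1, s5}, s1→∅, s5→{s0}; now {s0, s1, s5}.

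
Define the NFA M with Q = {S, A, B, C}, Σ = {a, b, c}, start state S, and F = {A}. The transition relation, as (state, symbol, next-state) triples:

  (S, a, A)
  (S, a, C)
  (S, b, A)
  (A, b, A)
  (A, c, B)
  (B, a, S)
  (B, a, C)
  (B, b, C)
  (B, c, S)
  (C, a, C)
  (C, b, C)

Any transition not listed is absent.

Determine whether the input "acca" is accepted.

Yes

Start in {S}.
Read 'a': S→{A, C}; now {A, C}.
Read 'c': A→{B}, C→∅; now {B}.
Read 'c': B→{S}; now {S}.
Read 'a': S→{A, C}; now {A, C}.
The final set {A, C} contains the accepting state A.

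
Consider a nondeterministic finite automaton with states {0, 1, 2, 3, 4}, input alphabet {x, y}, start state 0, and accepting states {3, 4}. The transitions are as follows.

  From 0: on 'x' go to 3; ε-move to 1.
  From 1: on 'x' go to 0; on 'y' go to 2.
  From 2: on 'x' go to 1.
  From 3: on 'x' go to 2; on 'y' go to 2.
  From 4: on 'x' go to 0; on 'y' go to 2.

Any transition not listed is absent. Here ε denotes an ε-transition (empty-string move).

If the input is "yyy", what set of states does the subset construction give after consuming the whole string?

∅

Start: ε-closure({0}) = {0, 1}.
Read 'y': {0, 1} → {2}.
Read 'y': {2} → ∅.
The set is empty and remains empty for the remaining 1 symbol.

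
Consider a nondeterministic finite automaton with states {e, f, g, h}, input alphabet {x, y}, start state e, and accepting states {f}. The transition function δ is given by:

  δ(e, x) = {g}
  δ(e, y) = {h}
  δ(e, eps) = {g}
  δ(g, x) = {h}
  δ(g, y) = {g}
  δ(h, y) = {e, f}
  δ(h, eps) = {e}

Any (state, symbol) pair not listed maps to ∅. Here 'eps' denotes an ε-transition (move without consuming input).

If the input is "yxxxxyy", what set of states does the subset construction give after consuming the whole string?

{e, f, g, h}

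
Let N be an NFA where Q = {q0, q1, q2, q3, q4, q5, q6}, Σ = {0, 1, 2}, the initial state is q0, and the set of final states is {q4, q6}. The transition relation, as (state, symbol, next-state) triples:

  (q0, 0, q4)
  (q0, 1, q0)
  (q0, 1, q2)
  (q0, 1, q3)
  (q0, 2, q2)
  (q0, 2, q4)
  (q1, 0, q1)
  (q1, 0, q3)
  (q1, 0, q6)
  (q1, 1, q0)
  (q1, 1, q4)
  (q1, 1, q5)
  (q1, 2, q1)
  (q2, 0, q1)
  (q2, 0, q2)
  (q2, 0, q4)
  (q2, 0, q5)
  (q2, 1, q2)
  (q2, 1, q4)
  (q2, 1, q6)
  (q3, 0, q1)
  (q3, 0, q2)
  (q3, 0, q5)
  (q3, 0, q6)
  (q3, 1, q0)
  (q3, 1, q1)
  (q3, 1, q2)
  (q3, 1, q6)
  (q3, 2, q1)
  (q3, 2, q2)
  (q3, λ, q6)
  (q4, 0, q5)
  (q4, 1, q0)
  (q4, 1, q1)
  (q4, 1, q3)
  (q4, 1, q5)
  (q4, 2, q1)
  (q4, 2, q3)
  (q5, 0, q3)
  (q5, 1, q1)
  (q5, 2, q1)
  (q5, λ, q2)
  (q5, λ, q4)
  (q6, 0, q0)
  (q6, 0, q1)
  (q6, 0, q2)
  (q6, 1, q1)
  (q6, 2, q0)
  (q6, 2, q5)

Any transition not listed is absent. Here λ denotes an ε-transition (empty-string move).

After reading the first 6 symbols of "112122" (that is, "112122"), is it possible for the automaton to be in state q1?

Yes

Start in {q0}.
Read '1': {q0} → {q0, q2, q3, q6}.
Read '1': {q0, q2, q3, q6} → {q0, q1, q2, q3, q4, q6}.
Read '2': {q0, q1, q2, q3, q4, q6} → {q0, q1, q2, q3, q4, q5, q6}.
Read '1': {q0, q1, q2, q3, q4, q5, q6} → {q0, q1, q2, q3, q4, q5, q6}.
Read '2': {q0, q1, q2, q3, q4, q5, q6} → {q0, q1, q2, q3, q4, q5, q6}.
Read '2': {q0, q1, q2, q3, q4, q5, q6} → {q0, q1, q2, q3, q4, q5, q6}.
State q1 is in {q0, q1, q2, q3, q4, q5, q6}.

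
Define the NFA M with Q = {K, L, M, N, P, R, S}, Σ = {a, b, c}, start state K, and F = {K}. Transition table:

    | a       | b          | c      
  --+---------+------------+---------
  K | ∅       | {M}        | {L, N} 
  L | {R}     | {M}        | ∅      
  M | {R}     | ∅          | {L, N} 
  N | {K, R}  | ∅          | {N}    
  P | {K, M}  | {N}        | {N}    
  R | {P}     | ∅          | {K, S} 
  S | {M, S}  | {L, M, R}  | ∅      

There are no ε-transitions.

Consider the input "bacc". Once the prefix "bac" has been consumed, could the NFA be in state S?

Yes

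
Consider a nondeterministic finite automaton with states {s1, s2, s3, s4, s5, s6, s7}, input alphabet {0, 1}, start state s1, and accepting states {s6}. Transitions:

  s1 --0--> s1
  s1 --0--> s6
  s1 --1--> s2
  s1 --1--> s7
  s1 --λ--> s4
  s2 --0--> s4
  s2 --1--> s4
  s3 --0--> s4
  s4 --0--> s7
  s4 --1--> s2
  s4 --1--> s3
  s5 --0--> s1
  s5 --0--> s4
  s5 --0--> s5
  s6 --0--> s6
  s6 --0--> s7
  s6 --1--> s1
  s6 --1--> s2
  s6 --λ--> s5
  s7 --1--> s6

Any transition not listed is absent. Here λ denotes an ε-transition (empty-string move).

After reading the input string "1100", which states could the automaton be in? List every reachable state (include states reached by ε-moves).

{s1, s4, s5, s6, s7}

Start: ε-closure({s1}) = {s1, s4}.
Read '1': s1→{s2, s7}, s4→{s2, s3}; now {s2, s3, s7}.
Read '1': s2→{s4}, s3→∅, s7→{s6}; union {s4, s6}; ε-closure = {s4, s5, s6}.
Read '0': s4→{s7}, s5→{s1, s4, s5}, s6→{s6, s7}; now {s1, s4, s5, s6, s7}.
Read '0': s1→{s1, s6}, s4→{s7}, s5→{s1, s4, s5}, s6→{s6, s7}, s7→∅; now {s1, s4, s5, s6, s7}.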